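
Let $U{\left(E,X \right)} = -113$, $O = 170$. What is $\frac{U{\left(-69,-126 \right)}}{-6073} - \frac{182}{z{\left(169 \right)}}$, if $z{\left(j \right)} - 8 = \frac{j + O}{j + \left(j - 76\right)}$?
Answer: $- \frac{289309777}{14787755} \approx -19.564$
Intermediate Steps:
$z{\left(j \right)} = 8 + \frac{170 + j}{-76 + 2 j}$ ($z{\left(j \right)} = 8 + \frac{j + 170}{j + \left(j - 76\right)} = 8 + \frac{170 + j}{j + \left(-76 + j\right)} = 8 + \frac{170 + j}{-76 + 2 j}$)
$\frac{U{\left(-69,-126 \right)}}{-6073} - \frac{182}{z{\left(169 \right)}} = - \frac{113}{-6073} - \frac{182}{\frac{1}{2} \frac{1}{-38 + 169} \left(-438 + 17 \cdot 169\right)} = \left(-113\right) \left(- \frac{1}{6073}\right) - \frac{182}{\frac{1}{2} \cdot \frac{1}{131} \left(-438 + 2873\right)} = \frac{113}{6073} - \frac{182}{\frac{1}{2} \cdot \frac{1}{131} \cdot 2435} = \frac{113}{6073} - \frac{182}{\frac{2435}{262}} = \frac{113}{6073} - \frac{47684}{2435} = - \frac{289309777}{14787755}$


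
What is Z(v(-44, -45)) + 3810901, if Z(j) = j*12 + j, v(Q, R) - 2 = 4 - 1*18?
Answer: 3810745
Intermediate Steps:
v(Q, R) = -12 (v(Q, R) = 2 + (4 - 1*18) = 2 + (4 - 18) = 2 - 14 = -12)
Z(j) = 13*j (Z(j) = 12*j + j = 13*j)
Z(v(-44, -45)) + 3810901 = 13*(-12) + 3810901 = -156 + 3810901 = 3810745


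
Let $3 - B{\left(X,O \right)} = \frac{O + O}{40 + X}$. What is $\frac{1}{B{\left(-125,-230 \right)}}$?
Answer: $- \frac{17}{41} \approx -0.41463$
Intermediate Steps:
$B{\left(X,O \right)} = 3 - \frac{2 O}{40 + X}$ ($B{\left(X,O \right)} = 3 - \frac{O + O}{40 + X} = 3 - \frac{2 O}{40 + X}$)
$\frac{1}{B{\left(-125,-230 \right)}} = \frac{1}{\frac{1}{40 - 125} \left(120 - -460 + 3 \left(-125\right)\right)} = \frac{1}{\frac{1}{-85} \left(120 + 460 - 375\right)} = \frac{1}{\left(- \frac{1}{85}\right) 205} = \frac{1}{- \frac{41}{17}} = - \frac{17}{41}$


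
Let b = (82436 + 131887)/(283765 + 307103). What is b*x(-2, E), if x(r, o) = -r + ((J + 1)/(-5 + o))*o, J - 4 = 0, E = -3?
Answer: 2214671/1575648 ≈ 1.4056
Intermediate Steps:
J = 4 (J = 4 + 0 = 4)
x(r, o) = -r + 5*o/(-5 + o) (x(r, o) = -r + ((4 + 1)/(-5 + o))*o = -r + (5/(-5 + o))*o = -r + 5*o/(-5 + o))
b = 71441/196956 (b = 214323/590868 = 214323*(1/590868) = 71441/196956 ≈ 0.36273)
b*x(-2, E) = 71441*((5*(-3) + 5*(-2) - 1*(-3)*(-2))/(-5 - 3))/196956 = 71441*((-15 - 10 - 6)/(-8))/196956 = 71441*(-⅛*(-31))/196956 = (71441/196956)*(31/8) = 2214671/1575648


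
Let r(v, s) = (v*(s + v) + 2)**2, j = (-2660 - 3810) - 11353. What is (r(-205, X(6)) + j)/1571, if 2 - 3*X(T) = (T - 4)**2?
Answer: 15999812674/14139 ≈ 1.1316e+6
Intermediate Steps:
X(T) = 2/3 - (-4 + T)**2/3 (X(T) = 2/3 - (T - 4)**2/3 = 2/3 - (-4 + T)**2/3)
j = -17823 (j = -6470 - 11353 = -17823)
r(v, s) = (2 + v*(s + v))**2
(r(-205, X(6)) + j)/1571 = ((2 + (-205)**2 + (2/3 - (-4 + 6)**2/3)*(-205))**2 - 17823)/1571 = ((2 + 42025 + (2/3 - 1/3*2**2)*(-205))**2 - 17823)*(1/1571) = ((2 + 42025 + (2/3 - 1/3*4)*(-205))**2 - 17823)*(1/1571) = ((2 + 42025 + (2/3 - 4/3)*(-205))**2 - 17823)*(1/1571) = ((2 + 42025 - 2/3*(-205))**2 - 17823)*(1/1571) = ((2 + 42025 + 410/3)**2 - 17823)*(1/1571) = ((126491/3)**2 - 17823)*(1/1571) = (15999973081/9 - 17823)*(1/1571) = (15999812674/9)*(1/1571) = 15999812674/14139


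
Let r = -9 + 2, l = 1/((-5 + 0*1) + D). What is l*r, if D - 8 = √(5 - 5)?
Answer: -7/3 ≈ -2.3333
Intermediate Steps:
D = 8 (D = 8 + √(5 - 5) = 8 + √0 = 8 + 0 = 8)
l = ⅓ (l = 1/((-5 + 0*1) + 8) = 1/((-5 + 0) + 8) = 1/(-5 + 8) = 1/3 = ⅓ ≈ 0.33333)
r = -7
l*r = (⅓)*(-7) = -7/3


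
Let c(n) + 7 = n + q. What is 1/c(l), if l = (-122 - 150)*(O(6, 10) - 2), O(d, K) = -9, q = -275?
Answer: 1/2710 ≈ 0.00036900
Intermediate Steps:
l = 2992 (l = (-122 - 150)*(-9 - 2) = -272*(-11) = 2992)
c(n) = -282 + n (c(n) = -7 + (n - 275) = -7 + (-275 + n) = -282 + n)
1/c(l) = 1/(-282 + 2992) = 1/2710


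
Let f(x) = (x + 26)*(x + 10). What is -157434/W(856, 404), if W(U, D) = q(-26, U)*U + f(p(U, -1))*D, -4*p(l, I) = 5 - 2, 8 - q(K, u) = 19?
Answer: -629736/339773 ≈ -1.8534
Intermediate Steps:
q(K, u) = -11 (q(K, u) = 8 - 1*19 = 8 - 19 = -11)
p(l, I) = -¾ (p(l, I) = -(5 - 2)/4 = -¼*3 = -¾)
f(x) = (10 + x)*(26 + x) (f(x) = (26 + x)*(10 + x) = (10 + x)*(26 + x))
W(U, D) = -11*U + 3737*D/16 (W(U, D) = -11*U + (260 + (-¾)² + 36*(-¾))*D = -11*U + (260 + 9/16 - 27)*D = -11*U + 3737*D/16)
-157434/W(856, 404) = -157434/(-11*856 + (3737/16)*404) = -157434/(-9416 + 377437/4) = -157434/339773/4 = -157434*4/339773 = -629736/339773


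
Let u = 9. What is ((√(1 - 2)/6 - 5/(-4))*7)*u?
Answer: 315/4 + 21*I/2 ≈ 78.75 + 10.5*I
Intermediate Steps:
((√(1 - 2)/6 - 5/(-4))*7)*u = ((√(1 - 2)/6 - 5/(-4))*7)*9 = ((√(-1)*(⅙) - 5*(-¼))*7)*9 = ((I*(⅙) + 5/4)*7)*9 = ((I/6 + 5/4)*7)*9 = ((5/4 + I/6)*7)*9 = (35/4 + 7*I/6)*9 = 315/4 + 21*I/2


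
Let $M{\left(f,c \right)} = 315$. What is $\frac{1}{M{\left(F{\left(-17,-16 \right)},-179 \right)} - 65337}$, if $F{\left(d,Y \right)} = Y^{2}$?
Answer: $- \frac{1}{65022} \approx -1.5379 \cdot 10^{-5}$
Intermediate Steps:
$\frac{1}{M{\left(F{\left(-17,-16 \right)},-179 \right)} - 65337} = \frac{1}{315 - 65337} = \frac{1}{-65022} = - \frac{1}{65022}$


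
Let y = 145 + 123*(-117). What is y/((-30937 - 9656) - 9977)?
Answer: 7123/25285 ≈ 0.28171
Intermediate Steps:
y = -14246 (y = 145 - 14391 = -14246)
y/((-30937 - 9656) - 9977) = -14246/((-30937 - 9656) - 9977) = -14246/(-40593 - 9977) = -14246/(-50570) = -14246*(-1/50570) = 7123/25285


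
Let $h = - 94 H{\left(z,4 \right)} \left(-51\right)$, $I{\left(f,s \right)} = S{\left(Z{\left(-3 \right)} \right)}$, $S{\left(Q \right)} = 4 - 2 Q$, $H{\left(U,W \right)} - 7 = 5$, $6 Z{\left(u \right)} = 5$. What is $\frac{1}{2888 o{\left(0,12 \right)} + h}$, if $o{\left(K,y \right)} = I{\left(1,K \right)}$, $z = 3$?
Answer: $\frac{3}{192800} \approx 1.556 \cdot 10^{-5}$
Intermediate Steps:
$Z{\left(u \right)} = \frac{5}{6}$ ($Z{\left(u \right)} = \frac{1}{6} \cdot 5 = \frac{5}{6}$)
$H{\left(U,W \right)} = 12$ ($H{\left(U,W \right)} = 7 + 5 = 12$)
$I{\left(f,s \right)} = \frac{7}{3}$ ($I{\left(f,s \right)} = 4 - \frac{5}{3} = \frac{7}{3}$)
$o{\left(K,y \right)} = \frac{7}{3}$
$h = 57528$ ($h = \left(-94\right) 12 \left(-51\right) = \left(-1128\right) \left(-51\right) = 57528$)
$\frac{1}{2888 o{\left(0,12 \right)} + h} = \frac{1}{2888 \cdot \frac{7}{3} + 57528} = \frac{1}{\frac{20216}{3} + 57528} = \frac{1}{\frac{192800}{3}} = \frac{3}{192800}$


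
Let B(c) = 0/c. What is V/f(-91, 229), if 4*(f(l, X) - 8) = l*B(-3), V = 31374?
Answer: 15687/4 ≈ 3921.8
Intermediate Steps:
B(c) = 0
f(l, X) = 8 (f(l, X) = 8 + (l*0)/4 = 8 + (¼)*0 = 8 + 0 = 8)
V/f(-91, 229) = 31374/8 = 31374*(⅛) = 15687/4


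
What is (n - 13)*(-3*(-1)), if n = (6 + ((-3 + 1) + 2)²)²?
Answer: 69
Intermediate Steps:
n = 36 (n = (6 + (-2 + 2)²)² = (6 + 0²)² = (6 + 0)² = 6² = 36)
(n - 13)*(-3*(-1)) = (36 - 13)*(-3*(-1)) = 23*3 = 69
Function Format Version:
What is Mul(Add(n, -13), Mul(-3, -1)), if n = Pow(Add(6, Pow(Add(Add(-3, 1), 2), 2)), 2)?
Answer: 69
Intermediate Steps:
n = 36 (n = Pow(Add(6, Pow(Add(-2, 2), 2)), 2) = Pow(Add(6, Pow(0, 2)), 2) = Pow(Add(6, 0), 2) = Pow(6, 2) = 36)
Mul(Add(n, -13), Mul(-3, -1)) = Mul(Add(36, -13), Mul(-3, -1)) = Mul(23, 3) = 69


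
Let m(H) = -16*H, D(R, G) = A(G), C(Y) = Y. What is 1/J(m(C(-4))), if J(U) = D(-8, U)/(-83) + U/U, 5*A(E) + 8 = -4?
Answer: 415/427 ≈ 0.97190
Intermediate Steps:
A(E) = -12/5 (A(E) = -8/5 + (1/5)*(-4) = -8/5 - 4/5 = -12/5)
D(R, G) = -12/5
J(U) = 427/415 (J(U) = -12/5/(-83) + U/U = -12/5*(-1/83) + 1 = 12/415 + 1 = 427/415)
1/J(m(C(-4))) = 1/(427/415) = 415/427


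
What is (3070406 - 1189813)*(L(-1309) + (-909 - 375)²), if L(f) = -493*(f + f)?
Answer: 5527683422690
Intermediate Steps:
L(f) = -986*f
(3070406 - 1189813)*(L(-1309) + (-909 - 375)²) = (3070406 - 1189813)*(-986*(-1309) + (-909 - 375)²) = 1880593*(1290674 + (-1284)²) = 1880593*(1290674 + 1648656) = 1880593*2939330 = 5527683422690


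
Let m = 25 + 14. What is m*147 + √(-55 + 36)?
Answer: 5733 + I*√19 ≈ 5733.0 + 4.3589*I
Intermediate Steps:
m = 39
m*147 + √(-55 + 36) = 39*147 + √(-55 + 36) = 5733 + √(-19) = 5733 + I*√19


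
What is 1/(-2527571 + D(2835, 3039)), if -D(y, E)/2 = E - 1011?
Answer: -1/2531627 ≈ -3.9500e-7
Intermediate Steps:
D(y, E) = 2022 - 2*E (D(y, E) = -2*(E - 1011) = -2*(-1011 + E) = 2022 - 2*E)
1/(-2527571 + D(2835, 3039)) = 1/(-2527571 + (2022 - 2*3039)) = 1/(-2527571 + (2022 - 6078)) = 1/(-2527571 - 4056) = 1/(-2531627) = -1/2531627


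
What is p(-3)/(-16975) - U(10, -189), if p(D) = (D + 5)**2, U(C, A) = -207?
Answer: 3513821/16975 ≈ 207.00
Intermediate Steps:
p(D) = (5 + D)**2
p(-3)/(-16975) - U(10, -189) = (5 - 3)**2/(-16975) - 1*(-207) = 2**2*(-1/16975) + 207 = 4*(-1/16975) + 207 = -4/16975 + 207 = 3513821/16975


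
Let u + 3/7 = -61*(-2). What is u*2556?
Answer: 2175156/7 ≈ 3.1074e+5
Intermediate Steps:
u = 851/7 (u = -3/7 - 61*(-2) = -3/7 + 122 = 851/7 ≈ 121.57)
u*2556 = (851/7)*2556 = 2175156/7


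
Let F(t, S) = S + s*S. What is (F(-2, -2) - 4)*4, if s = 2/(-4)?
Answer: -20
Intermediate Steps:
s = -1/2 (s = 2*(-1/4) = -1/2 ≈ -0.50000)
F(t, S) = S/2 (F(t, S) = S - S/2 = S/2)
(F(-2, -2) - 4)*4 = ((1/2)*(-2) - 4)*4 = (-1 - 4)*4 = -5*4 = -20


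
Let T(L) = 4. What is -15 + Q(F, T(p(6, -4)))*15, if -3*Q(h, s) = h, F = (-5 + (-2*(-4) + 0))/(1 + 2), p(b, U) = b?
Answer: -20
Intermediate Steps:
F = 1 (F = (-5 + (8 + 0))/3 = (-5 + 8)*(⅓) = 3*(⅓) = 1)
Q(h, s) = -h/3
-15 + Q(F, T(p(6, -4)))*15 = -15 - ⅓*1*15 = -15 - ⅓*15 = -15 - 5 = -20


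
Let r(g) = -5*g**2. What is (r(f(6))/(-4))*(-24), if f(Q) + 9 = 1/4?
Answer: -18375/8 ≈ -2296.9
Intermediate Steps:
f(Q) = -35/4 (f(Q) = -9 + 1/4 = -35/4)
(r(f(6))/(-4))*(-24) = ((-5*(-35/4)**2)/(-4))*(-24) = -(-5)*1225/(4*16)*(-24) = -1/4*(-6125/16)*(-24) = (6125/64)*(-24) = -18375/8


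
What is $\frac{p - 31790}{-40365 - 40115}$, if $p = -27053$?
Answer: $\frac{58843}{80480} \approx 0.73115$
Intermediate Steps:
$\frac{p - 31790}{-40365 - 40115} = \frac{-27053 - 31790}{-40365 - 40115} = - \frac{58843}{-80480} = \left(-58843\right) \left(- \frac{1}{80480}\right) = \frac{58843}{80480}$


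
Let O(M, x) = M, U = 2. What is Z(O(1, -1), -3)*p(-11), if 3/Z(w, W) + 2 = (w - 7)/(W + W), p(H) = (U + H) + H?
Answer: 60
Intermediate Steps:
p(H) = 2 + 2*H (p(H) = (2 + H) + H = 2 + 2*H)
Z(w, W) = 3/(-2 + (-7 + w)/(2*W)) (Z(w, W) = 3/(-2 + (w - 7)/(W + W)) = 3/(-2 + (-7 + w)/((2*W))) = 3/(-2 + (-7 + w)*(1/(2*W))) = 3/(-2 + (-7 + w)/(2*W)))
Z(O(1, -1), -3)*p(-11) = (6*(-3)/(-7 + 1 - 4*(-3)))*(2 + 2*(-11)) = (6*(-3)/(-7 + 1 + 12))*(2 - 22) = (6*(-3)/6)*(-20) = (6*(-3)*(⅙))*(-20) = -3*(-20) = 60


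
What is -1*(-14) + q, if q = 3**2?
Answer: 23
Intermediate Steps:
q = 9
-1*(-14) + q = -1*(-14) + 9 = 14 + 9 = 23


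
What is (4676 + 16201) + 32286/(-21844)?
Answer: 228002451/10922 ≈ 20876.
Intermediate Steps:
(4676 + 16201) + 32286/(-21844) = 20877 + 32286*(-1/21844) = 20877 - 16143/10922 = 228002451/10922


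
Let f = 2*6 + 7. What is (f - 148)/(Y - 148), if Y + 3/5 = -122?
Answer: 215/451 ≈ 0.47672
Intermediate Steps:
f = 19 (f = 12 + 7 = 19)
Y = -613/5 (Y = -⅗ - 122 = -613/5 ≈ -122.60)
(f - 148)/(Y - 148) = (19 - 148)/(-613/5 - 148) = -129/(-1353/5) = -129*(-5/1353) = 215/451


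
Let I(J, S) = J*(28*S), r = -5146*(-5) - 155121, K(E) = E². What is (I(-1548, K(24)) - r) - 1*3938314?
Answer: -28775067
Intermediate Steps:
r = -129391 (r = 25730 - 155121 = -129391)
I(J, S) = 28*J*S
(I(-1548, K(24)) - r) - 1*3938314 = (28*(-1548)*24² - 1*(-129391)) - 1*3938314 = (28*(-1548)*576 + 129391) - 3938314 = (-24966144 + 129391) - 3938314 = -24836753 - 3938314 = -28775067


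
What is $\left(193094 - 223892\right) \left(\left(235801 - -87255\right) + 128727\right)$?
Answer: $-13914012834$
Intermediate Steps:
$\left(193094 - 223892\right) \left(\left(235801 - -87255\right) + 128727\right) = - 30798 \left(\left(235801 + 87255\right) + 128727\right) = - 30798 \left(323056 + 128727\right) = \left(-30798\right) 451783 = -13914012834$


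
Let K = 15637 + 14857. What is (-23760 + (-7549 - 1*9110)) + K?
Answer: -9925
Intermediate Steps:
K = 30494
(-23760 + (-7549 - 1*9110)) + K = (-23760 + (-7549 - 1*9110)) + 30494 = (-23760 + (-7549 - 9110)) + 30494 = (-23760 - 16659) + 30494 = -40419 + 30494 = -9925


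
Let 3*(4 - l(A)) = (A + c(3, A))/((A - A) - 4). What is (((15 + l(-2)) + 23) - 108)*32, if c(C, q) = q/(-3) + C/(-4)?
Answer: -19058/9 ≈ -2117.6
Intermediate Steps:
c(C, q) = -q/3 - C/4 (c(C, q) = q*(-1/3) + C*(-1/4) = -q/3 - C/4)
l(A) = 63/16 + A/18 (l(A) = 4 - (A + (-A/3 - 1/4*3))/(3*((A - A) - 4)) = 4 - (A + (-A/3 - 3/4))/(3*(0 - 4)) = 4 - (A + (-3/4 - A/3))/(3*(-4)) = 4 - (-3/4 + 2*A/3)*(-1)/(3*4) = 4 - (3/16 - A/6)/3 = 4 + (-1/16 + A/18) = 63/16 + A/18)
(((15 + l(-2)) + 23) - 108)*32 = (((15 + (63/16 + (1/18)*(-2))) + 23) - 108)*32 = (((15 + (63/16 - 1/9)) + 23) - 108)*32 = (((15 + 551/144) + 23) - 108)*32 = ((2711/144 + 23) - 108)*32 = (6023/144 - 108)*32 = -9529/144*32 = -19058/9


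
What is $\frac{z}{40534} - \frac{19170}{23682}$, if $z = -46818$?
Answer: $- \frac{157148388}{79993849} \approx -1.9645$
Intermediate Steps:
$\frac{z}{40534} - \frac{19170}{23682} = - \frac{46818}{40534} - \frac{19170}{23682} = \left(-46818\right) \frac{1}{40534} - \frac{3195}{3947} = - \frac{23409}{20267} - \frac{3195}{3947} = - \frac{157148388}{79993849}$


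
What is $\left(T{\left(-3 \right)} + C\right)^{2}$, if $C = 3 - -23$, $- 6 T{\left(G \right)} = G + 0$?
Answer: $\frac{2809}{4} \approx 702.25$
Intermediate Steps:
$T{\left(G \right)} = - \frac{G}{6}$ ($T{\left(G \right)} = - \frac{G + 0}{6} = - \frac{G}{6}$)
$C = 26$ ($C = 3 + 23 = 26$)
$\left(T{\left(-3 \right)} + C\right)^{2} = \left(\left(- \frac{1}{6}\right) \left(-3\right) + 26\right)^{2} = \left(\frac{1}{2} + 26\right)^{2} = \left(\frac{53}{2}\right)^{2} = \frac{2809}{4}$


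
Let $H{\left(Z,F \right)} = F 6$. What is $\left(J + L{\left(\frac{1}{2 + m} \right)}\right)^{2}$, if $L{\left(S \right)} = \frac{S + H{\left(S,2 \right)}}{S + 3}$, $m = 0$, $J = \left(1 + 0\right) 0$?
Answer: $\frac{625}{49} \approx 12.755$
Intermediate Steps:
$J = 0$ ($J = 1 \cdot 0 = 0$)
$H{\left(Z,F \right)} = 6 F$
$L{\left(S \right)} = \frac{12 + S}{3 + S}$ ($L{\left(S \right)} = \frac{S + 6 \cdot 2}{S + 3} = \frac{S + 12}{3 + S} = \frac{12 + S}{3 + S}$)
$\left(J + L{\left(\frac{1}{2 + m} \right)}\right)^{2} = \left(0 + \frac{12 + \frac{1}{2 + 0}}{3 + \frac{1}{2 + 0}}\right)^{2} = \left(0 + \frac{12 + \frac{1}{2}}{3 + \frac{1}{2}}\right)^{2} = \left(0 + \frac{1}{\frac{7}{2}} \cdot \frac{25}{2}\right)^{2} = \left(0 + \frac{2}{7} \cdot \frac{25}{2}\right)^{2} = \left(0 + \frac{25}{7}\right)^{2} = \left(\frac{25}{7}\right)^{2} = \frac{625}{49}$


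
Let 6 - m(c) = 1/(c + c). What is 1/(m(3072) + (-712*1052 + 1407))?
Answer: -6144/4593321985 ≈ -1.3376e-6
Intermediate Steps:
m(c) = 6 - 1/(2*c) (m(c) = 6 - 1/(c + c) = 6 - 1/(2*c))
1/(m(3072) + (-712*1052 + 1407)) = 1/((6 - ½/3072) + (-712*1052 + 1407)) = 1/((6 - ½*1/3072) + (-749024 + 1407)) = 1/((6 - 1/6144) - 747617) = 1/(36863/6144 - 747617) = 1/(-4593321985/6144) = -6144/4593321985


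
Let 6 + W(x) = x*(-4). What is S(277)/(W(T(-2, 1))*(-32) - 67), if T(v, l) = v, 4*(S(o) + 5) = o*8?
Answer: -549/131 ≈ -4.1908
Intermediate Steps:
S(o) = -5 + 2*o (S(o) = -5 + (o*8)/4 = -5 + (8*o)/4 = -5 + 2*o)
W(x) = -6 - 4*x (W(x) = -6 + x*(-4) = -6 - 4*x)
S(277)/(W(T(-2, 1))*(-32) - 67) = (-5 + 2*277)/((-6 - 4*(-2))*(-32) - 67) = (-5 + 554)/((-6 + 8)*(-32) - 67) = 549/(2*(-32) - 67) = 549/(-64 - 67) = 549/(-131) = 549*(-1/131) = -549/131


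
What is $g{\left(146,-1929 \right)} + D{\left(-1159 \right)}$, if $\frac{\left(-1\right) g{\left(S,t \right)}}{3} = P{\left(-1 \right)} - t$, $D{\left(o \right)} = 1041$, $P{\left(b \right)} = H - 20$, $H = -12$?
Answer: $-4650$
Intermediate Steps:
$P{\left(b \right)} = -32$ ($P{\left(b \right)} = -12 - 20 = -32$)
$g{\left(S,t \right)} = 96 + 3 t$ ($g{\left(S,t \right)} = - 3 \left(-32 - t\right) = 96 + 3 t$)
$g{\left(146,-1929 \right)} + D{\left(-1159 \right)} = \left(96 + 3 \left(-1929\right)\right) + 1041 = \left(96 - 5787\right) + 1041 = -5691 + 1041 = -4650$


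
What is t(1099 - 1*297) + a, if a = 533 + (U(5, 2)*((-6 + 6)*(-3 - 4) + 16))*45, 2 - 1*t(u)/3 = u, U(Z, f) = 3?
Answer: 293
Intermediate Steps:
t(u) = 6 - 3*u
a = 2693 (a = 533 + (3*((-6 + 6)*(-3 - 4) + 16))*45 = 533 + (3*(0*(-7) + 16))*45 = 533 + (3*(0 + 16))*45 = 533 + (3*16)*45 = 533 + 48*45 = 533 + 2160 = 2693)
t(1099 - 1*297) + a = (6 - 3*(1099 - 1*297)) + 2693 = (6 - 3*(1099 - 297)) + 2693 = (6 - 3*802) + 2693 = (6 - 2406) + 2693 = -2400 + 2693 = 293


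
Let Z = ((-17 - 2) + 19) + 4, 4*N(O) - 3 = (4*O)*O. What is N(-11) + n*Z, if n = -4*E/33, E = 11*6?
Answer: 359/4 ≈ 89.750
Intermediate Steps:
E = 66
N(O) = 3/4 + O**2 (N(O) = 3/4 + ((4*O)*O)/4 = 3/4 + (4*O**2)/4 = 3/4 + O**2)
Z = 4 (Z = (-19 + 19) + 4 = 0 + 4 = 4)
n = -8 (n = -264/33 = -4*2 = -8)
N(-11) + n*Z = (3/4 + (-11)**2) - 8*4 = (3/4 + 121) - 32 = 487/4 - 32 = 359/4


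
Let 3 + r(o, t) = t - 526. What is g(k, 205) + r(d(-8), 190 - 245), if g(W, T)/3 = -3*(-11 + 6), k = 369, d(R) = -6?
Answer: -539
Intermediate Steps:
r(o, t) = -529 + t (r(o, t) = -3 + (t - 526) = -3 + (-526 + t) = -529 + t)
g(W, T) = 45 (g(W, T) = 3*(-3*(-11 + 6)) = 3*(-3*(-5)) = 3*15 = 45)
g(k, 205) + r(d(-8), 190 - 245) = 45 + (-529 + (190 - 245)) = 45 + (-529 - 55) = 45 - 584 = -539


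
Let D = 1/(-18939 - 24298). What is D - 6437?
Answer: -278316570/43237 ≈ -6437.0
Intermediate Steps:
D = -1/43237 (D = 1/(-43237) = -1/43237 ≈ -2.3128e-5)
D - 6437 = -1/43237 - 6437 = -278316570/43237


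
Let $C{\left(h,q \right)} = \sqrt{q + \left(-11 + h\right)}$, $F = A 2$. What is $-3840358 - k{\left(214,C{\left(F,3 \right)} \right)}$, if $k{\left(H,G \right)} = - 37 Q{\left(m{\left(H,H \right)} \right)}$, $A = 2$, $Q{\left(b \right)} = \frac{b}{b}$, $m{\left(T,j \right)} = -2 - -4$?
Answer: $-3840321$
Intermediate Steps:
$m{\left(T,j \right)} = 2$ ($m{\left(T,j \right)} = -2 + 4 = 2$)
$Q{\left(b \right)} = 1$
$F = 4$ ($F = 2 \cdot 2 = 4$)
$C{\left(h,q \right)} = \sqrt{-11 + h + q}$
$k{\left(H,G \right)} = -37$ ($k{\left(H,G \right)} = \left(-37\right) 1 = -37$)
$-3840358 - k{\left(214,C{\left(F,3 \right)} \right)} = -3840358 - -37 = -3840358 + 37 = -3840321$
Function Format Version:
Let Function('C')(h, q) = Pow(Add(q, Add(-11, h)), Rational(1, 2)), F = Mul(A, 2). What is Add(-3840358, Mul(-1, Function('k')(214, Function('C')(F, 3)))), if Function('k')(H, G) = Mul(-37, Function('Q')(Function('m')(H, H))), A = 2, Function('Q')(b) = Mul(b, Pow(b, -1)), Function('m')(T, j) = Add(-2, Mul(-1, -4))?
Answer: -3840321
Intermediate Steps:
Function('m')(T, j) = 2 (Function('m')(T, j) = Add(-2, 4) = 2)
Function('Q')(b) = 1
F = 4 (F = Mul(2, 2) = 4)
Function('C')(h, q) = Pow(Add(-11, h, q), Rational(1, 2))
Function('k')(H, G) = -37 (Function('k')(H, G) = Mul(-37, 1) = -37)
Add(-3840358, Mul(-1, Function('k')(214, Function('C')(F, 3)))) = Add(-3840358, Mul(-1, -37)) = Add(-3840358, 37) = -3840321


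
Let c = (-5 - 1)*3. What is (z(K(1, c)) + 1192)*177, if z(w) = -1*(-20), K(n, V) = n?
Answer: 214524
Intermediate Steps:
c = -18 (c = -6*3 = -18)
z(w) = 20
(z(K(1, c)) + 1192)*177 = (20 + 1192)*177 = 1212*177 = 214524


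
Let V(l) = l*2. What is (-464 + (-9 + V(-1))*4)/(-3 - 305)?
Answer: 127/77 ≈ 1.6494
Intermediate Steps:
V(l) = 2*l
(-464 + (-9 + V(-1))*4)/(-3 - 305) = (-464 + (-9 + 2*(-1))*4)/(-3 - 305) = (-464 + (-9 - 2)*4)/(-308) = (-464 - 11*4)*(-1/308) = (-464 - 44)*(-1/308) = -508*(-1/308) = 127/77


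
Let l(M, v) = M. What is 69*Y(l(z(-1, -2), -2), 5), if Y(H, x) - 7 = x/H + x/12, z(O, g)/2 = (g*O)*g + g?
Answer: 483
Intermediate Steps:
z(O, g) = 2*g + 2*O*g² (z(O, g) = 2*((g*O)*g + g) = 2*((O*g)*g + g) = 2*(O*g² + g) = 2*(g + O*g²) = 2*g + 2*O*g²)
Y(H, x) = 7 + x/12 + x/H (Y(H, x) = 7 + (x/H + x/12) = 7 + (x/12 + x/H) = 7 + x/12 + x/H)
69*Y(l(z(-1, -2), -2), 5) = 69*(7 + (1/12)*5 + 5/((2*(-2)*(1 - 1*(-2))))) = 69*(7 + 5/12 + 5/((2*(-2)*(1 + 2)))) = 69*(7 + 5/12 + 5/((2*(-2)*3))) = 69*(7 + 5/12 + 5/(-12)) = 69*(7 + 5/12 + 5*(-1/12)) = 69*(7 + 5/12 - 5/12) = 69*7 = 483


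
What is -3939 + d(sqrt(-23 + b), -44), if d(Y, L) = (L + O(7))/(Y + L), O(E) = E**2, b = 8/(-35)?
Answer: -270116747/68573 - 5*I*sqrt(28455)/68573 ≈ -3939.1 - 0.0123*I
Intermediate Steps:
b = -8/35 (b = 8*(-1/35) = -8/35 ≈ -0.22857)
d(Y, L) = (49 + L)/(L + Y) (d(Y, L) = (L + 7**2)/(Y + L) = (L + 49)/(L + Y) = (49 + L)/(L + Y))
-3939 + d(sqrt(-23 + b), -44) = -3939 + (49 - 44)/(-44 + sqrt(-23 - 8/35)) = -3939 + 5/(-44 + sqrt(-813/35)) = -3939 + 5/(-44 + I*sqrt(28455)/35)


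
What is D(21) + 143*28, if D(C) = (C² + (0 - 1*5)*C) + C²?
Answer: 4781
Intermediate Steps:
D(C) = -5*C + 2*C² (D(C) = (C² + (0 - 5)*C) + C² = (C² - 5*C) + C² = -5*C + 2*C²)
D(21) + 143*28 = 21*(-5 + 2*21) + 143*28 = 21*(-5 + 42) + 4004 = 21*37 + 4004 = 777 + 4004 = 4781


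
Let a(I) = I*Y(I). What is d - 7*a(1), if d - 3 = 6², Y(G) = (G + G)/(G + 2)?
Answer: 103/3 ≈ 34.333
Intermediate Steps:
Y(G) = 2*G/(2 + G) (Y(G) = (2*G)/(2 + G) = 2*G/(2 + G))
d = 39 (d = 3 + 6² = 3 + 36 = 39)
a(I) = 2*I²/(2 + I) (a(I) = I*(2*I/(2 + I)) = 2*I²/(2 + I))
d - 7*a(1) = 39 - 14*1²/(2 + 1) = 39 - 14/3 = 103/3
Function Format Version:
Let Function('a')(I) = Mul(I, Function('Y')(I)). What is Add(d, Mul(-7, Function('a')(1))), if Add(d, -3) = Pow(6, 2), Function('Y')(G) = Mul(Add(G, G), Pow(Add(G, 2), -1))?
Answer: Rational(103, 3) ≈ 34.333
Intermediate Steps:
Function('Y')(G) = Mul(2, G, Pow(Add(2, G), -1)) (Function('Y')(G) = Mul(Mul(2, G), Pow(Add(2, G), -1)) = Mul(2, G, Pow(Add(2, G), -1)))
d = 39 (d = Add(3, Pow(6, 2)) = Add(3, 36) = 39)
Function('a')(I) = Mul(2, Pow(I, 2), Pow(Add(2, I), -1)) (Function('a')(I) = Mul(I, Mul(2, I, Pow(Add(2, I), -1))) = Mul(2, Pow(I, 2), Pow(Add(2, I), -1)))
Add(d, Mul(-7, Function('a')(1))) = Add(39, Mul(-7, Mul(2, Pow(1, 2), Pow(Add(2, 1), -1)))) = Add(39, Mul(-7, Mul(2, 1, Pow(3, -1)))) = Add(39, Mul(-7, Mul(2, 1, Rational(1, 3)))) = Add(39, Mul(-7, Rational(2, 3))) = Add(39, Rational(-14, 3)) = Rational(103, 3)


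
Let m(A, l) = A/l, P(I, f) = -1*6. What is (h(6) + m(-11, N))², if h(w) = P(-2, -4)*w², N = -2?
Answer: 177241/4 ≈ 44310.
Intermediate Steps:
P(I, f) = -6
h(w) = -6*w²
(h(6) + m(-11, N))² = (-6*6² - 11/(-2))² = (-6*36 - 11*(-½))² = (-216 + 11/2)² = (-421/2)² = 177241/4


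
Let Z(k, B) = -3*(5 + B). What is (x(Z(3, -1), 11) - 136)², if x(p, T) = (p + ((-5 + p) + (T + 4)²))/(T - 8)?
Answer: 44944/9 ≈ 4993.8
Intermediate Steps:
Z(k, B) = -15 - 3*B
x(p, T) = (-5 + (4 + T)² + 2*p)/(-8 + T) (x(p, T) = (p + ((-5 + p) + (4 + T)²))/(-8 + T) = (p + (-5 + p + (4 + T)²))/(-8 + T) = (-5 + (4 + T)² + 2*p)/(-8 + T))
(x(Z(3, -1), 11) - 136)² = ((-5 + (4 + 11)² + 2*(-15 - 3*(-1)))/(-8 + 11) - 136)² = ((-5 + 15² + 2*(-15 + 3))/3 - 136)² = ((-5 + 225 + 2*(-12))/3 - 136)² = ((-5 + 225 - 24)/3 - 136)² = ((⅓)*196 - 136)² = (196/3 - 136)² = (-212/3)² = 44944/9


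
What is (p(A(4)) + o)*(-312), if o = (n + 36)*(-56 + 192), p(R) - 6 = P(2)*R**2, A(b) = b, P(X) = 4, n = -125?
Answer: 3754608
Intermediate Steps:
p(R) = 6 + 4*R**2
o = -12104 (o = (-125 + 36)*(-56 + 192) = -89*136 = -12104)
(p(A(4)) + o)*(-312) = ((6 + 4*4**2) - 12104)*(-312) = ((6 + 4*16) - 12104)*(-312) = ((6 + 64) - 12104)*(-312) = (70 - 12104)*(-312) = -12034*(-312) = 3754608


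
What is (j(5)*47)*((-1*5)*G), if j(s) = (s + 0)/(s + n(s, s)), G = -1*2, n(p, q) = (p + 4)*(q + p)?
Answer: 470/19 ≈ 24.737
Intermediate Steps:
n(p, q) = (4 + p)*(p + q)
G = -2
j(s) = s/(2*s² + 9*s) (j(s) = (s + 0)/(s + (s² + 4*s + 4*s + s*s)) = s/(s + (s² + 4*s + 4*s + s²)) = s/(s + (2*s² + 8*s)) = s/(2*s² + 9*s))
(j(5)*47)*((-1*5)*G) = (47/(9 + 2*5))*(-1*5*(-2)) = (47/(9 + 10))*(-5*(-2)) = (47/19)*10 = 470/19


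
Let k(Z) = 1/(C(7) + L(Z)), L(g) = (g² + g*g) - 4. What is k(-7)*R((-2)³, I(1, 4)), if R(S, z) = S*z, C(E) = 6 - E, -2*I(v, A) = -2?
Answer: -8/93 ≈ -0.086022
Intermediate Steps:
I(v, A) = 1 (I(v, A) = -½*(-2) = 1)
L(g) = -4 + 2*g² (L(g) = (g² + g²) - 4 = 2*g² - 4 = -4 + 2*g²)
k(Z) = 1/(-5 + 2*Z²) (k(Z) = 1/((6 - 1*7) + (-4 + 2*Z²)) = 1/((6 - 7) + (-4 + 2*Z²)) = 1/(-1 + (-4 + 2*Z²)) = 1/(-5 + 2*Z²))
k(-7)*R((-2)³, I(1, 4)) = ((-2)³*1)/(-5 + 2*(-7)²) = (-8*1)/(-5 + 2*49) = -8/(-5 + 98) = -8/93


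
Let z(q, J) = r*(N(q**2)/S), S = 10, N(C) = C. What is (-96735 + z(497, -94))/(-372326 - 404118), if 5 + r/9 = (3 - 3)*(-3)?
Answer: 2416551/1552888 ≈ 1.5562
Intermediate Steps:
r = -45 (r = -45 + 9*((3 - 3)*(-3)) = -45 + 9*(0*(-3)) = -45 + 9*0 = -45 + 0 = -45)
z(q, J) = -9*q**2/2 (z(q, J) = -45*q**2/10 = -9*q**2/2)
(-96735 + z(497, -94))/(-372326 - 404118) = (-96735 - 9/2*497**2)/(-372326 - 404118) = (-96735 - 9/2*247009)/(-776444) = (-96735 - 2223081/2)*(-1/776444) = -2416551/2*(-1/776444) = 2416551/1552888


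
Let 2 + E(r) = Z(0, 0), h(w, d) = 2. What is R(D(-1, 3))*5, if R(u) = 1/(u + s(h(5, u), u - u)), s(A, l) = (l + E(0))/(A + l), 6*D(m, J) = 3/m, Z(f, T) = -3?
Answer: -5/3 ≈ -1.6667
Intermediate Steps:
E(r) = -5 (E(r) = -2 - 3 = -5)
D(m, J) = 1/(2*m) (D(m, J) = (3/m)/6 = 1/(2*m))
s(A, l) = (-5 + l)/(A + l) (s(A, l) = (l - 5)/(A + l) = (-5 + l)/(A + l))
R(u) = 1/(-5/2 + u) (R(u) = 1/(u + (-5 + (u - u))/(2 + (u - u))) = 1/(u + (-5 + 0)/(2 + 0)) = 1/(u - 5/2) = 1/(-5/2 + u))
R(D(-1, 3))*5 = (2/(-5 + 2*((½)/(-1))))*5 = (2/(-5 + 2*((½)*(-1))))*5 = (2/(-5 + 2*(-½)))*5 = (2/(-5 - 1))*5 = (2/(-6))*5 = (2*(-⅙))*5 = -⅓*5 = -5/3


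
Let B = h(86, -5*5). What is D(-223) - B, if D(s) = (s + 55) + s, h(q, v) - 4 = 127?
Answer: -522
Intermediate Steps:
h(q, v) = 131 (h(q, v) = 4 + 127 = 131)
B = 131
D(s) = 55 + 2*s (D(s) = (55 + s) + s = 55 + 2*s)
D(-223) - B = (55 + 2*(-223)) - 1*131 = (55 - 446) - 131 = -391 - 131 = -522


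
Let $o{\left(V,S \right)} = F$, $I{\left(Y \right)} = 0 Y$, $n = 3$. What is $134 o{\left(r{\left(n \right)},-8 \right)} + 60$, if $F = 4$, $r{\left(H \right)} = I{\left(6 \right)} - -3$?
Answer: $596$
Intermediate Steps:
$I{\left(Y \right)} = 0$
$r{\left(H \right)} = 3$ ($r{\left(H \right)} = 0 - -3 = 0 + 3 = 3$)
$o{\left(V,S \right)} = 4$
$134 o{\left(r{\left(n \right)},-8 \right)} + 60 = 134 \cdot 4 + 60 = 536 + 60 = 596$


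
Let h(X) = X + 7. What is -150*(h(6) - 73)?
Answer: 9000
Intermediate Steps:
h(X) = 7 + X
-150*(h(6) - 73) = -150*((7 + 6) - 73) = -150*(13 - 73) = -150*(-60) = 9000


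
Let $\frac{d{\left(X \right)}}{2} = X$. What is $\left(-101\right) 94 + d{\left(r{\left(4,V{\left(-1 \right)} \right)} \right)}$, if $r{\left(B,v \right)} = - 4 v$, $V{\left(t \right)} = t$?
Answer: $-9486$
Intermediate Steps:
$d{\left(X \right)} = 2 X$
$\left(-101\right) 94 + d{\left(r{\left(4,V{\left(-1 \right)} \right)} \right)} = \left(-101\right) 94 + 2 \left(\left(-4\right) \left(-1\right)\right) = -9494 + 2 \cdot 4 = -9494 + 8 = -9486$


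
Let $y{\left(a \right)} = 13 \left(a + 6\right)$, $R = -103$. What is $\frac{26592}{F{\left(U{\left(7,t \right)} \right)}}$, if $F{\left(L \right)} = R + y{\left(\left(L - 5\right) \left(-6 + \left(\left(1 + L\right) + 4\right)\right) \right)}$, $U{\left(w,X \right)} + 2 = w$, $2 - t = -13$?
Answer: $- \frac{26592}{25} \approx -1063.7$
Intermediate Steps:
$t = 15$ ($t = 2 - -13 = 2 + 13 = 15$)
$U{\left(w,X \right)} = -2 + w$
$y{\left(a \right)} = 78 + 13 a$ ($y{\left(a \right)} = 13 \left(6 + a\right) = 78 + 13 a$)
$F{\left(L \right)} = -25 + 13 \left(-1 + L\right) \left(-5 + L\right)$ ($F{\left(L \right)} = -103 + \left(78 + 13 \left(L - 5\right) \left(-6 + \left(\left(1 + L\right) + 4\right)\right)\right) = -103 + \left(78 + 13 \left(-5 + L\right) \left(-6 + \left(5 + L\right)\right)\right) = -103 + \left(78 + 13 \left(-5 + L\right) \left(-1 + L\right)\right) = -103 + \left(78 + 13 \left(-1 + L\right) \left(-5 + L\right)\right) = -25 + 13 \left(-1 + L\right) \left(-5 + L\right)$)
$\frac{26592}{F{\left(U{\left(7,t \right)} \right)}} = \frac{26592}{40 - 78 \left(-2 + 7\right) + 13 \left(-2 + 7\right)^{2}} = \frac{26592}{40 - 390 + 13 \cdot 5^{2}} = \frac{26592}{40 - 390 + 13 \cdot 25} = \frac{26592}{40 - 390 + 325} = \frac{26592}{-25} = 26592 \left(- \frac{1}{25}\right) = - \frac{26592}{25}$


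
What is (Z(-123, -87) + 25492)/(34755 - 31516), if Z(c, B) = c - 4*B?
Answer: 25717/3239 ≈ 7.9398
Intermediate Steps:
(Z(-123, -87) + 25492)/(34755 - 31516) = ((-123 - 4*(-87)) + 25492)/(34755 - 31516) = ((-123 + 348) + 25492)/3239 = (225 + 25492)*(1/3239) = 25717*(1/3239) = 25717/3239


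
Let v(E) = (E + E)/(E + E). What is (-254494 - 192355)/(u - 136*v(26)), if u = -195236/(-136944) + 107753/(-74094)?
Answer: 188918982873036/57510225781 ≈ 3285.0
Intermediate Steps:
v(E) = 1 (v(E) = (2*E)/((2*E)) = (2*E)*(1/(2*E)) = 1)
u = -12096277/422780364 (u = -195236*(-1/136944) + 107753*(-1/74094) = 48809/34236 - 107753/74094 = -12096277/422780364 ≈ -0.028611)
(-254494 - 192355)/(u - 136*v(26)) = (-254494 - 192355)/(-12096277/422780364 - 136*1) = -446849/(-12096277/422780364 - 136) = -446849/(-57510225781/422780364) = -446849*(-422780364/57510225781) = 188918982873036/57510225781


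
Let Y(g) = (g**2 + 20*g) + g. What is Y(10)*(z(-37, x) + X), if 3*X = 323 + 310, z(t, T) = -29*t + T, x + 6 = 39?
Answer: 408270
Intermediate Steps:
x = 33 (x = -6 + 39 = 33)
z(t, T) = T - 29*t
Y(g) = g**2 + 21*g
X = 211 (X = (323 + 310)/3 = (1/3)*633 = 211)
Y(10)*(z(-37, x) + X) = (10*(21 + 10))*((33 - 29*(-37)) + 211) = (10*31)*((33 + 1073) + 211) = 310*(1106 + 211) = 310*1317 = 408270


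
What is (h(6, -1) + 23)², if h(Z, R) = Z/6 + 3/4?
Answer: 9801/16 ≈ 612.56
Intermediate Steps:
h(Z, R) = ¾ + Z/6 (h(Z, R) = Z*(⅙) + 3*(¼) = Z/6 + ¾ = ¾ + Z/6)
(h(6, -1) + 23)² = ((¾ + (⅙)*6) + 23)² = ((¾ + 1) + 23)² = (7/4 + 23)² = (99/4)² = 9801/16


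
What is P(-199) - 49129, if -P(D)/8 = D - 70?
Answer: -46977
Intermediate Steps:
P(D) = 560 - 8*D (P(D) = -8*(D - 70) = -8*(-70 + D) = 560 - 8*D)
P(-199) - 49129 = (560 - 8*(-199)) - 49129 = (560 + 1592) - 49129 = 2152 - 49129 = -46977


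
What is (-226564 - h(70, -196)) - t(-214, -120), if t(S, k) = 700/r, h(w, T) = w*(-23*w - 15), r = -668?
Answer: -18839763/167 ≈ -1.1281e+5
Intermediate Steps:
h(w, T) = w*(-15 - 23*w)
t(S, k) = -175/167 (t(S, k) = 700/(-668) = 700*(-1/668) = -175/167)
(-226564 - h(70, -196)) - t(-214, -120) = (-226564 - (-1)*70*(15 + 23*70)) - 1*(-175/167) = (-226564 - (-1)*70*(15 + 1610)) + 175/167 = (-226564 - (-1)*70*1625) + 175/167 = (-226564 - 1*(-113750)) + 175/167 = (-226564 + 113750) + 175/167 = -112814 + 175/167 = -18839763/167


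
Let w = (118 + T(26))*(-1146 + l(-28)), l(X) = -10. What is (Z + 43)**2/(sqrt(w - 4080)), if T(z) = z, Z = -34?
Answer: -27*I*sqrt(10659)/14212 ≈ -0.19614*I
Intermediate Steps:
w = -166464 (w = (118 + 26)*(-1146 - 10) = 144*(-1156) = -166464)
(Z + 43)**2/(sqrt(w - 4080)) = (-34 + 43)**2/(sqrt(-166464 - 4080)) = 9**2/(sqrt(-170544)) = 81/((4*I*sqrt(10659))) = 81*(-I*sqrt(10659)/42636) = -27*I*sqrt(10659)/14212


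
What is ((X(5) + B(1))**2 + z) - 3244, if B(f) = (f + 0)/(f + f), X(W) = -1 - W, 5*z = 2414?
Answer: -54619/20 ≈ -2730.9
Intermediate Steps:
z = 2414/5 (z = (1/5)*2414 = 2414/5 ≈ 482.80)
B(f) = 1/2 (B(f) = f/((2*f)) = f*(1/(2*f)) = 1/2)
((X(5) + B(1))**2 + z) - 3244 = (((-1 - 1*5) + 1/2)**2 + 2414/5) - 3244 = (((-1 - 5) + 1/2)**2 + 2414/5) - 3244 = ((-6 + 1/2)**2 + 2414/5) - 3244 = ((-11/2)**2 + 2414/5) - 3244 = (121/4 + 2414/5) - 3244 = 10261/20 - 3244 = -54619/20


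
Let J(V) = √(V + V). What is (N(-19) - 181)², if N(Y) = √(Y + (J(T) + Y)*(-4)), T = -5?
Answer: (181 - √(57 - 4*I*√10))² ≈ 30068.0 + 288.8*I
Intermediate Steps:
J(V) = √2*√V (J(V) = √(2*V) = √2*√V)
N(Y) = √(-3*Y - 4*I*√10) (N(Y) = √(Y + (√2*√(-5) + Y)*(-4)) = √(Y + (√2*(I*√5) + Y)*(-4)) = √(Y + (I*√10 + Y)*(-4)) = √(Y + (Y + I*√10)*(-4)) = √(Y + (-4*Y - 4*I*√10)) = √(-3*Y - 4*I*√10))
(N(-19) - 181)² = (√(-3*(-19) - 4*I*√10) - 181)² = (√(57 - 4*I*√10) - 181)² = (-181 + √(57 - 4*I*√10))²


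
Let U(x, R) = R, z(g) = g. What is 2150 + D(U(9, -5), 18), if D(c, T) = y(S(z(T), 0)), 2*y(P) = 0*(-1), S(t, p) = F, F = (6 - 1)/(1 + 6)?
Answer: 2150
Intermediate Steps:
F = 5/7 ≈ 0.71429
S(t, p) = 5/7
y(P) = 0 (y(P) = (0*(-1))/2 = (½)*0 = 0)
D(c, T) = 0
2150 + D(U(9, -5), 18) = 2150 + 0 = 2150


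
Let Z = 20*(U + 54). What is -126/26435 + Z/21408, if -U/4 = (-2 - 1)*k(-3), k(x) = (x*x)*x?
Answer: -6060267/23580020 ≈ -0.25701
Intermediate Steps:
k(x) = x³ (k(x) = x²*x = x³)
U = -324 (U = -4*(-2 - 1)*(-3)³ = -(-12)*(-27) = -4*81 = -324)
Z = -5400 (Z = 20*(-324 + 54) = 20*(-270) = -5400)
-126/26435 + Z/21408 = -126/26435 - 5400/21408 = -126*1/26435 - 5400*1/21408 = -126/26435 - 225/892 = -6060267/23580020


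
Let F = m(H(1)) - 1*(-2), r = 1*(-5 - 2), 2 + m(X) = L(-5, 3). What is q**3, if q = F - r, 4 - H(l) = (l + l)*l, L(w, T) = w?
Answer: 8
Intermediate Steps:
H(l) = 4 - 2*l**2 (H(l) = 4 - (l + l)*l = 4 - 2*l*l = 4 - 2*l**2)
m(X) = -7 (m(X) = -2 - 5 = -7)
r = -7 (r = 1*(-7) = -7)
F = -5 (F = -7 - 1*(-2) = -7 + 2 = -5)
q = 2 (q = -5 - 1*(-7) = -5 + 7 = 2)
q**3 = 2**3 = 8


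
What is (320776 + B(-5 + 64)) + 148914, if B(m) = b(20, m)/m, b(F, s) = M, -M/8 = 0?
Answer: 469690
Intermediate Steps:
M = 0 (M = -8*0 = 0)
b(F, s) = 0
B(m) = 0 (B(m) = 0/m = 0)
(320776 + B(-5 + 64)) + 148914 = (320776 + 0) + 148914 = 320776 + 148914 = 469690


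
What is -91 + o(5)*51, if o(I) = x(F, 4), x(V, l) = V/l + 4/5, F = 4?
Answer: ⅘ ≈ 0.80000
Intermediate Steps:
x(V, l) = ⅘ + V/l (x(V, l) = V/l + 4*(⅕) = V/l + ⅘ = ⅘ + V/l)
o(I) = 9/5 (o(I) = ⅘ + 4/4 = ⅘ + 4*(¼) = ⅘ + 1 = 9/5)
-91 + o(5)*51 = -91 + (9/5)*51 = -91 + 459/5 = ⅘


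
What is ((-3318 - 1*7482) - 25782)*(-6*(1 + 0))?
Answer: 219492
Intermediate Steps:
((-3318 - 1*7482) - 25782)*(-6*(1 + 0)) = ((-3318 - 7482) - 25782)*(-6*1) = (-10800 - 25782)*(-6) = -36582*(-6) = 219492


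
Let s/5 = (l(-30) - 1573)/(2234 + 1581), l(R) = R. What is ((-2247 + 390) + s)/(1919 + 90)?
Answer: -202642/218981 ≈ -0.92539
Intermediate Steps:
s = -229/109 (s = 5*((-30 - 1573)/(2234 + 1581)) = 5*(-1603/3815) = 5*(-1603*1/3815) = 5*(-229/545) = -229/109 ≈ -2.1009)
((-2247 + 390) + s)/(1919 + 90) = ((-2247 + 390) - 229/109)/(1919 + 90) = (-1857 - 229/109)/2009 = -202642/109*1/2009 = -202642/218981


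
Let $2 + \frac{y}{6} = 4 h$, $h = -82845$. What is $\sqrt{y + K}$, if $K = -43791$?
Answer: $3 i \sqrt{225787} \approx 1425.5 i$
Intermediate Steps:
$y = -1988292$ ($y = -12 + 6 \cdot 4 \left(-82845\right) = -12 + 6 \left(-331380\right) = -12 - 1988280 = -1988292$)
$\sqrt{y + K} = \sqrt{-1988292 - 43791} = \sqrt{-2032083} = 3 i \sqrt{225787}$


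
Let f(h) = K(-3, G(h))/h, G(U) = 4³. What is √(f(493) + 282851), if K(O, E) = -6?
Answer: √68746649741/493 ≈ 531.84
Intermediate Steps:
G(U) = 64
f(h) = -6/h
√(f(493) + 282851) = √(-6/493 + 282851) = √(139445537/493) = √68746649741/493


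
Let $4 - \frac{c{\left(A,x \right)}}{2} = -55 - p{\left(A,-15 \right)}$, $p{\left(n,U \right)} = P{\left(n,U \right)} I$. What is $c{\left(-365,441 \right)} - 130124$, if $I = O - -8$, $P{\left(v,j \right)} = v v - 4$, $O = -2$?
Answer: $1468646$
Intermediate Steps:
$P{\left(v,j \right)} = -4 + v^{2}$ ($P{\left(v,j \right)} = v^{2} - 4 = -4 + v^{2}$)
$I = 6$ ($I = -2 - -8 = -2 + 8 = 6$)
$p{\left(n,U \right)} = -24 + 6 n^{2}$ ($p{\left(n,U \right)} = \left(-4 + n^{2}\right) 6 = -24 + 6 n^{2}$)
$c{\left(A,x \right)} = 70 + 12 A^{2}$ ($c{\left(A,x \right)} = 8 - 2 \left(-55 - \left(-24 + 6 A^{2}\right)\right) = 8 - 2 \left(-31 - 6 A^{2}\right) = 8 + \left(62 + 12 A^{2}\right) = 70 + 12 A^{2}$)
$c{\left(-365,441 \right)} - 130124 = \left(70 + 12 \left(-365\right)^{2}\right) - 130124 = \left(70 + 12 \cdot 133225\right) - 130124 = \left(70 + 1598700\right) - 130124 = 1598770 - 130124 = 1468646$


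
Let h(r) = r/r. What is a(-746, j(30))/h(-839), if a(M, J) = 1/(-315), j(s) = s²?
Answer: -1/315 ≈ -0.0031746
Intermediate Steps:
a(M, J) = -1/315
h(r) = 1
a(-746, j(30))/h(-839) = -1/315/1 = -1/315*1 = -1/315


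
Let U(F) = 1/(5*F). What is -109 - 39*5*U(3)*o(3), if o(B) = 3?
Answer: -148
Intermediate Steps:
U(F) = 1/(5*F)
-109 - 39*5*U(3)*o(3) = -109 - 39*5*((1/5)/3)*3 = -109 - 39*5*((1/5)*(1/3))*3 = -109 - 39*5*(1/15)*3 = -109 - 13*3 = -109 - 39*1 = -109 - 39 = -148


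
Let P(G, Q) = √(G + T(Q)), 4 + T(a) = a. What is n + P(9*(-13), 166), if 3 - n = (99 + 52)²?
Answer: -22798 + 3*√5 ≈ -22791.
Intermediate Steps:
T(a) = -4 + a
n = -22798 (n = 3 - (99 + 52)² = 3 - 1*151² = 3 - 1*22801 = 3 - 22801 = -22798)
P(G, Q) = √(-4 + G + Q) (P(G, Q) = √(G + (-4 + Q)) = √(-4 + G + Q))
n + P(9*(-13), 166) = -22798 + √(-4 + 9*(-13) + 166) = -22798 + √(-4 - 117 + 166) = -22798 + √45 = -22798 + 3*√5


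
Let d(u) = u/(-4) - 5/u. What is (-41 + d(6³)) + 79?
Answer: -3461/216 ≈ -16.023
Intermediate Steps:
d(u) = -5/u - u/4 (d(u) = u*(-¼) - 5/u = -u/4 - 5/u = -5/u - u/4)
(-41 + d(6³)) + 79 = (-41 + (-5/(6³) - ¼*6³)) + 79 = (-41 + (-5/216 - ¼*216)) + 79 = (-41 + (-5*1/216 - 54)) + 79 = (-41 + (-5/216 - 54)) + 79 = (-41 - 11669/216) + 79 = -20525/216 + 79 = -3461/216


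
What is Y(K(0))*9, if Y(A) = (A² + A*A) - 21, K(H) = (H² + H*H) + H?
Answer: -189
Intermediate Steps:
K(H) = H + 2*H² (K(H) = (H² + H²) + H = 2*H² + H = H + 2*H²)
Y(A) = -21 + 2*A² (Y(A) = (A² + A²) - 21 = 2*A² - 21 = -21 + 2*A²)
Y(K(0))*9 = (-21 + 2*(0*(1 + 2*0))²)*9 = (-21 + 2*(0*(1 + 0))²)*9 = (-21 + 2*(0*1)²)*9 = (-21 + 2*0²)*9 = (-21 + 2*0)*9 = (-21 + 0)*9 = -21*9 = -189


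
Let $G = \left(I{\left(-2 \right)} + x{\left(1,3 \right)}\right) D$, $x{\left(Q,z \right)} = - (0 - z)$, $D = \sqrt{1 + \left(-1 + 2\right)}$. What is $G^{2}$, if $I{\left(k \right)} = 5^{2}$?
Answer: $1568$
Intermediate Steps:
$I{\left(k \right)} = 25$
$D = \sqrt{2}$ ($D = \sqrt{1 + 1} = \sqrt{2} \approx 1.4142$)
$x{\left(Q,z \right)} = z$ ($x{\left(Q,z \right)} = - \left(-1\right) z = z$)
$G = 28 \sqrt{2}$ ($G = \left(25 + 3\right) \sqrt{2} = 28 \sqrt{2} \approx 39.598$)
$G^{2} = \left(28 \sqrt{2}\right)^{2} = 1568$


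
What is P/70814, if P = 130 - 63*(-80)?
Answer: 2585/35407 ≈ 0.073008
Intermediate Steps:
P = 5170 (P = 130 + 5040 = 5170)
P/70814 = 5170/70814 = 5170*(1/70814) = 2585/35407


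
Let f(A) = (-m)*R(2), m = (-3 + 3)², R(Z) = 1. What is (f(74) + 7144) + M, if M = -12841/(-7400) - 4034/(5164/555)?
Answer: 64124157831/9553400 ≈ 6712.2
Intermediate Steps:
m = 0 (m = 0² = 0)
M = -4125331769/9553400 (M = -12841*(-1/7400) - 4034/(5164*(1/555)) = 12841/7400 - 4034/5164/555 = 12841/7400 - 4034*555/5164 = 12841/7400 - 1119435/2582 = -4125331769/9553400 ≈ -431.82)
f(A) = 0 (f(A) = -1*0*1 = 0*1 = 0)
(f(74) + 7144) + M = (0 + 7144) - 4125331769/9553400 = 7144 - 4125331769/9553400 = 64124157831/9553400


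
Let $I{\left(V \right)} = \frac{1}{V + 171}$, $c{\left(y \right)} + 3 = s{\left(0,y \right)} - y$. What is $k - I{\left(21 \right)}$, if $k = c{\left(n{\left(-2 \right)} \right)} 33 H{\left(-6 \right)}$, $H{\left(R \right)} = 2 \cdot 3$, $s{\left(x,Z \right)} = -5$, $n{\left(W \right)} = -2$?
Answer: $- \frac{228097}{192} \approx -1188.0$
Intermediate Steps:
$H{\left(R \right)} = 6$
$c{\left(y \right)} = -8 - y$ ($c{\left(y \right)} = -3 - \left(5 + y\right) = -8 - y$)
$I{\left(V \right)} = \frac{1}{171 + V}$
$k = -1188$ ($k = \left(-8 - -2\right) 33 \cdot 6 = \left(-8 + 2\right) 33 \cdot 6 = \left(-6\right) 33 \cdot 6 = \left(-198\right) 6 = -1188$)
$k - I{\left(21 \right)} = -1188 - \frac{1}{171 + 21} = -1188 - \frac{1}{192} = - \frac{228097}{192}$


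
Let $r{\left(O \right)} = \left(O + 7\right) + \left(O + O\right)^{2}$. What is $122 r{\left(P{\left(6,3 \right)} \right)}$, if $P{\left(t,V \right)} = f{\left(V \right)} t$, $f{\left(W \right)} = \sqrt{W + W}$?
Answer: $106262 + 732 \sqrt{6} \approx 1.0806 \cdot 10^{5}$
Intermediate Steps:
$f{\left(W \right)} = \sqrt{2} \sqrt{W}$ ($f{\left(W \right)} = \sqrt{2 W} = \sqrt{2} \sqrt{W}$)
$P{\left(t,V \right)} = t \sqrt{2} \sqrt{V}$ ($P{\left(t,V \right)} = \sqrt{2} \sqrt{V} t = t \sqrt{2} \sqrt{V}$)
$r{\left(O \right)} = 7 + O + 4 O^{2}$ ($r{\left(O \right)} = \left(7 + O\right) + \left(2 O\right)^{2} = \left(7 + O\right) + 4 O^{2} = 7 + O + 4 O^{2}$)
$122 r{\left(P{\left(6,3 \right)} \right)} = 122 \left(7 + 6 \sqrt{2} \sqrt{3} + 4 \left(6 \sqrt{2} \sqrt{3}\right)^{2}\right) = 122 \left(7 + 6 \sqrt{6} + 4 \left(6 \sqrt{6}\right)^{2}\right) = 122 \left(7 + 6 \sqrt{6} + 4 \cdot 216\right) = 122 \left(7 + 6 \sqrt{6} + 864\right) = 122 \left(871 + 6 \sqrt{6}\right) = 106262 + 732 \sqrt{6}$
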